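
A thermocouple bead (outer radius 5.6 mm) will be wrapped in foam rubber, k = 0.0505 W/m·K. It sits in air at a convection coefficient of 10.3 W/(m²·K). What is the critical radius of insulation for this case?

r_cr ≈ 9.81 mm

For a sphere r_cr = 2k/h = 2×0.0505/10.3
r_cr = 9.81 mm; since the bare radius (5.6 mm) is below r_cr, adding a thin layer of insulation will *increase* heat loss.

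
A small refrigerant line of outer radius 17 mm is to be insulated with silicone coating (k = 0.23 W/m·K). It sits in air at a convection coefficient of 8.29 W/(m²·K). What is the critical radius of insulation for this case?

For a cylinder r_cr = k/h = 0.23/8.29
r_cr = 27.7 mm; since the bare radius (17 mm) is below r_cr, adding a thin layer of insulation will *increase* heat loss.

r_cr ≈ 27.7 mm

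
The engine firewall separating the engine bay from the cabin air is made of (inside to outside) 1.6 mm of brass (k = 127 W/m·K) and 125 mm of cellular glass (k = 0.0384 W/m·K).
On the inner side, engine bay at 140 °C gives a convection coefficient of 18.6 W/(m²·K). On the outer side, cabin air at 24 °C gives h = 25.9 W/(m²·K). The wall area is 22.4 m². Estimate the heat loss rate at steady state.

Series thermal resistances:
R_inner film = 1/(h_i·A) = 1/(18.6×22.4) = 0.0024 K/W
R_brass = L/(kA) = 0.0016/(127×22.4) = 5.624×10^-7 K/W
R_cellular glass = L/(kA) = 0.125/(0.0384×22.4) = 0.1453 K/W
R_outer film = 1/(h_o·A) = 1/(25.9×22.4) = 0.001724 K/W
R_total = 0.1494 K/W
Q = ΔT / R_total = 116 / 0.1494

Q ≈ 776 W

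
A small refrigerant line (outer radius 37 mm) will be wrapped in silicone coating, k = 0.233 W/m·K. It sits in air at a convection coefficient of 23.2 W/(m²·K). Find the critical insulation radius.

r_cr ≈ 10 mm

For a cylinder r_cr = k/h = 0.233/23.2
r_cr = 10 mm; since the bare radius (37 mm) is above r_cr, any added insulation will reduce heat loss.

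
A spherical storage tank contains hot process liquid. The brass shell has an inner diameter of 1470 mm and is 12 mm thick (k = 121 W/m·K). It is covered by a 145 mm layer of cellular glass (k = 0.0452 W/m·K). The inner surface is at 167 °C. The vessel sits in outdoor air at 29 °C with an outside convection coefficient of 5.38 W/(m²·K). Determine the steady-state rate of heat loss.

Q ≈ 344 W

Spherical conduction: R = (1/r_in − 1/r_out)/(4πk) per layer; series-sum.
R_brass shell = (1/0.735 − 1/0.747)/(4π×121) = 1.437×10^-5 K/W
R_cellular glass = (1/0.747 − 1/0.892)/(4π×0.0452) = 0.3831 K/W
R_outer film = 1/(h·4πr_o²) = 1/(5.38×4π×0.892²) = 0.01859 K/W
R_total = 0.4017 K/W
Q = ΔT/R_total = 138/0.4017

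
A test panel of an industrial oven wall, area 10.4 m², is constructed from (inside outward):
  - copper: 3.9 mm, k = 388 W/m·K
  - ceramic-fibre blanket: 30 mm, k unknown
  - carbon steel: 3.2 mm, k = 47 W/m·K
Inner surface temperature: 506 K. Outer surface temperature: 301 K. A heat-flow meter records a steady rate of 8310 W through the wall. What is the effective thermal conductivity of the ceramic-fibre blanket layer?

Series thermal resistances:
R_copper = L/(kA) = 0.0039/(388×10.4) = 9.665×10^-7 K/W
R_carbon steel = L/(kA) = 0.0032/(47×10.4) = 6.547×10^-6 K/W
Sum of known resistances R_other = 7.513×10^-6 K/W
Total R = ΔT/Q = 205/8310 = 0.02467 K/W
R_ceramic-fibre blanket = R_total − R_other = 0.02466 K/W
k = L/(R·A) = 0.03/(0.02466×10.4)

k ≈ 0.117 W/(m·K)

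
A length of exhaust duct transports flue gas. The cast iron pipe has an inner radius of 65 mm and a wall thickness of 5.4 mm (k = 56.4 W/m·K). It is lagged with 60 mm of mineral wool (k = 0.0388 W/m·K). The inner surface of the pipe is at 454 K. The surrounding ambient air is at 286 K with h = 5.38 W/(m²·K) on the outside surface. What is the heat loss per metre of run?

q′ ≈ 61 W/m

Radial resistances (cylindrical: R_cond = ln(r_o/r_i)/(2πkL), R_conv = 1/(h·2πrL)):
R_cast iron pipe wall = ln(70.4/65)/(2π×56.4×1) = 2.252×10^-4 K/W
R_mineral wool = ln(130.4/70.4)/(2π×0.0388×1) = 2.528 K/W
R_outer film = 1/(h_o·2πr_oL) = 1/(5.38×2π×0.1304×1) = 0.2269 K/W
R_total = 2.756 K/W
Q = ΔT/R_total = 168/2.756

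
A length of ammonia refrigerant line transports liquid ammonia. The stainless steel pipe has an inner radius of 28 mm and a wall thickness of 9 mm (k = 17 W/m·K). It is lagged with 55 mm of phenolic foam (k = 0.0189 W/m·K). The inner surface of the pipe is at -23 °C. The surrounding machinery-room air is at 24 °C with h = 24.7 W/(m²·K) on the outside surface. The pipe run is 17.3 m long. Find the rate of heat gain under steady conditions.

Q ≈ 105 W

Cylindrical conduction, so R = ln(r₂/r₁)/(2πkL) per layer, in series:
R_stainless steel pipe wall = ln(37/28)/(2π×17×17.3) = 1.508×10^-4 K/W
R_phenolic foam = ln(92/37)/(2π×0.0189×17.3) = 0.4434 K/W
R_outer film = 1/(h_o·2πr_oL) = 1/(24.7×2π×0.092×17.3) = 0.004048 K/W
R_total = 0.4476 K/W
Q = ΔT/R_total = 47/0.4476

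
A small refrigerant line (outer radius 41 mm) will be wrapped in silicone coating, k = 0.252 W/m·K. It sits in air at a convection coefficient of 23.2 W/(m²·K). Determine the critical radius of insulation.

r_cr ≈ 10.9 mm

For a cylinder r_cr = k/h = 0.252/23.2
r_cr = 10.9 mm; since the bare radius (41 mm) is above r_cr, any added insulation will reduce heat loss.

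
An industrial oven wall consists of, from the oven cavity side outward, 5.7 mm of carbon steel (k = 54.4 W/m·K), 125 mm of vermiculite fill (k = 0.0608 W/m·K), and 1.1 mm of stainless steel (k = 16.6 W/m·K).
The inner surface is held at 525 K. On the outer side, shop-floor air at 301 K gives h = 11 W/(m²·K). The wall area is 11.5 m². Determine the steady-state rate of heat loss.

Series thermal resistances:
R_carbon steel = L/(kA) = 0.0057/(54.4×11.5) = 9.111×10^-6 K/W
R_vermiculite fill = L/(kA) = 0.125/(0.0608×11.5) = 0.1788 K/W
R_stainless steel = L/(kA) = 0.0011/(16.6×11.5) = 5.762×10^-6 K/W
R_outer film = 1/(h_o·A) = 1/(11×11.5) = 0.007905 K/W
R_total = 0.1867 K/W
Q = ΔT / R_total = 224 / 0.1867

Q ≈ 1200 W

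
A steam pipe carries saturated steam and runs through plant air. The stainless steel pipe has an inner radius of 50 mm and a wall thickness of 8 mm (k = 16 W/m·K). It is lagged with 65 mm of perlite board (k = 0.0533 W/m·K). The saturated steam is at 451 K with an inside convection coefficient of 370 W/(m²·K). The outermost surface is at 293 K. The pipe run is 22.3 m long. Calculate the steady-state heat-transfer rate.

Q ≈ 1560 W

Per-layer cylindrical resistances, series-summed:
R_inner film = 1/(h_i·2πr₁L) = 1/(370×2π×0.05×22.3) = 3.858×10^-4 K/W
R_stainless steel pipe wall = ln(58/50)/(2π×16×22.3) = 6.62×10^-5 K/W
R_perlite board = ln(123/58)/(2π×0.0533×22.3) = 0.1007 K/W
R_total = 0.1011 K/W
Q = ΔT/R_total = 158/0.1011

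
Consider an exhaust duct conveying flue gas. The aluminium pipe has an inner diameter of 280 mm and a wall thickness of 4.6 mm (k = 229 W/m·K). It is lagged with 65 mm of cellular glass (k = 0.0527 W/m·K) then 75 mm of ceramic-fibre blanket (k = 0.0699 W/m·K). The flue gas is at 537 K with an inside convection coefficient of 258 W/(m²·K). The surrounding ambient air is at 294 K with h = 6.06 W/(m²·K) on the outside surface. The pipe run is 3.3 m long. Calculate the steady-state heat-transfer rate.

Q ≈ 419 W

For a radial system each layer contributes R = ln(r_out/r_in)/(2πkL); films add R = 1/(hA).
R_inner film = 1/(h_i·2πr₁L) = 1/(258×2π×0.14×3.3) = 0.001335 K/W
R_aluminium pipe wall = ln(144.6/140)/(2π×229×3.3) = 6.809×10^-6 K/W
R_cellular glass = ln(209.6/144.6)/(2π×0.0527×3.3) = 0.3397 K/W
R_ceramic-fibre blanket = ln(284.6/209.6)/(2π×0.0699×3.3) = 0.2111 K/W
R_outer film = 1/(h_o·2πr_oL) = 1/(6.06×2π×0.2846×3.3) = 0.02796 K/W
R_total = 0.5801 K/W
Q = ΔT/R_total = 243/0.5801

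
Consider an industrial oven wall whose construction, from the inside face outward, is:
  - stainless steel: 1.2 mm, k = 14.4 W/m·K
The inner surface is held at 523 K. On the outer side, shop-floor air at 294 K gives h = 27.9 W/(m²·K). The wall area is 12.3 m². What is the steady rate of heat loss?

Thermal resistances in series:
R_stainless steel = L/(kA) = 0.0012/(14.4×12.3) = 6.775×10^-6 K/W
R_outer film = 1/(h_o·A) = 1/(27.9×12.3) = 0.002914 K/W
R_total = 0.002921 K/W
Q = ΔT / R_total = 229 / 0.002921

Q ≈ 78400 W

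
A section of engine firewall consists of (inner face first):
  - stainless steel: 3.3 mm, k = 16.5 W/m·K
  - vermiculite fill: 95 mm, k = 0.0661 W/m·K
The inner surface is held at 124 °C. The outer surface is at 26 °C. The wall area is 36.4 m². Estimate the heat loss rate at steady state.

Q ≈ 2480 W

Using the resistance-network approach (series):
R_stainless steel = L/(kA) = 0.0033/(16.5×36.4) = 5.495×10^-6 K/W
R_vermiculite fill = L/(kA) = 0.095/(0.0661×36.4) = 0.03948 K/W
R_total = 0.03949 K/W
Q = ΔT / R_total = 98 / 0.03949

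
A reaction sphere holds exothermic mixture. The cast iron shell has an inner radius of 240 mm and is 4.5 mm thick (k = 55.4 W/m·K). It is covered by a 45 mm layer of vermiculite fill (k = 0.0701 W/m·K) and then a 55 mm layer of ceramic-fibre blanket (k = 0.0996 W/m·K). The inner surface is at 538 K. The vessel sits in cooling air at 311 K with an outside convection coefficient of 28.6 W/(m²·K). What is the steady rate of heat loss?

Radial (spherical) resistances in series:
R_cast iron shell = (1/0.24 − 1/0.2445)/(4π×55.4) = 1.102×10^-4 K/W
R_vermiculite fill = (1/0.2445 − 1/0.2895)/(4π×0.0701) = 0.7217 K/W
R_ceramic-fibre blanket = (1/0.2895 − 1/0.3445)/(4π×0.0996) = 0.4406 K/W
R_outer film = 1/(h·4πr_o²) = 1/(28.6×4π×0.3445²) = 0.02344 K/W
R_total = 1.186 K/W
Q = ΔT/R_total = 227/1.186

Q ≈ 191 W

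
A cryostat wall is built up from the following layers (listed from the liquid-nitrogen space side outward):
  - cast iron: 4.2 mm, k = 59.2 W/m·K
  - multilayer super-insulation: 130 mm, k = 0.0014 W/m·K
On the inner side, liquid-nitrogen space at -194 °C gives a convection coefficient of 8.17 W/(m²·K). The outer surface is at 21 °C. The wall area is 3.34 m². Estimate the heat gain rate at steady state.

Model the wall as resistances in series:
R_inner film = 1/(h_i·A) = 1/(8.17×3.34) = 0.03665 K/W
R_cast iron = L/(kA) = 0.0042/(59.2×3.34) = 2.124×10^-5 K/W
R_multilayer super-insulation = L/(kA) = 0.13/(0.0014×3.34) = 27.8 K/W
R_total = 27.84 K/W
Q = ΔT / R_total = 215 / 27.84

Q ≈ 7.72 W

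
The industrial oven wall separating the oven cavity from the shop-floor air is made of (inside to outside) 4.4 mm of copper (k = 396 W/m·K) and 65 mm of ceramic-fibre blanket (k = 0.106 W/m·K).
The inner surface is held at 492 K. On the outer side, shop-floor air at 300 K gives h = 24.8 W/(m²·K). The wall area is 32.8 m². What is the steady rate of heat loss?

Using the resistance-network approach (series):
R_copper = L/(kA) = 0.0044/(396×32.8) = 3.388×10^-7 K/W
R_ceramic-fibre blanket = L/(kA) = 0.065/(0.106×32.8) = 0.0187 K/W
R_outer film = 1/(h_o·A) = 1/(24.8×32.8) = 0.001229 K/W
R_total = 0.01993 K/W
Q = ΔT / R_total = 192 / 0.01993

Q ≈ 9640 W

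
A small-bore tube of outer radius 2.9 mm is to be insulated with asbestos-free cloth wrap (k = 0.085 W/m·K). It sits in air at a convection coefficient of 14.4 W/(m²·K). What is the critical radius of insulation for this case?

r_cr ≈ 5.9 mm

For a cylinder r_cr = k/h = 0.085/14.4
r_cr = 5.9 mm; since the bare radius (2.9 mm) is below r_cr, adding a thin layer of insulation will *increase* heat loss.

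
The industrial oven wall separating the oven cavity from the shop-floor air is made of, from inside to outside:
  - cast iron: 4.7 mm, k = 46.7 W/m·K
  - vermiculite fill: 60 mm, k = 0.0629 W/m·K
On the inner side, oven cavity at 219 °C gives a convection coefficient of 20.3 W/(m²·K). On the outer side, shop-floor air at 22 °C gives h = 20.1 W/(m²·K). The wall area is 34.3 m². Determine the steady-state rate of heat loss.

Q ≈ 6420 W

Series thermal resistances:
R_inner film = 1/(h_i·A) = 1/(20.3×34.3) = 0.001436 K/W
R_cast iron = L/(kA) = 0.0047/(46.7×34.3) = 2.934×10^-6 K/W
R_vermiculite fill = L/(kA) = 0.06/(0.0629×34.3) = 0.02781 K/W
R_outer film = 1/(h_o·A) = 1/(20.1×34.3) = 0.00145 K/W
R_total = 0.0307 K/W
Q = ΔT / R_total = 197 / 0.0307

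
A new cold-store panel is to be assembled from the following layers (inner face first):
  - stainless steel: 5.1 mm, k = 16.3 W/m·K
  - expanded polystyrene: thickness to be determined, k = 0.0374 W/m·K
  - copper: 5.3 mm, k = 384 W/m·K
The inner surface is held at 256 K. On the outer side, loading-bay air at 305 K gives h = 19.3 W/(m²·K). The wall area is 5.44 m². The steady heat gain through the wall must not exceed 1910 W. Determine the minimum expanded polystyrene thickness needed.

L ≈ 3.27 mm

Thermal resistances in series:
R_stainless steel = L/(kA) = 0.0051/(16.3×5.44) = 5.752×10^-5 K/W
R_copper = L/(kA) = 0.0053/(384×5.44) = 2.537×10^-6 K/W
R_outer film = 1/(h_o·A) = 1/(19.3×5.44) = 0.009525 K/W
Sum of the known resistances R_other = 0.009585 K/W
Required total resistance R_tot = ΔT/Q_allow = 49/1910 = 0.02565 K/W
R_expanded polystyrene = R_tot − R_other = 0.01607 K/W
L = R·k·A = 0.01607×0.0374×5.44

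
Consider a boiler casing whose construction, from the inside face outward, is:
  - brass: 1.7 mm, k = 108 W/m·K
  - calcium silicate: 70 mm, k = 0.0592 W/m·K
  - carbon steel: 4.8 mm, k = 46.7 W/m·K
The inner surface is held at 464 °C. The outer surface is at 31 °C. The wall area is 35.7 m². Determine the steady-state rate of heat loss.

Q ≈ 13100 W

Using the resistance-network approach (series):
R_brass = L/(kA) = 0.0017/(108×35.7) = 4.409×10^-7 K/W
R_calcium silicate = L/(kA) = 0.07/(0.0592×35.7) = 0.03312 K/W
R_carbon steel = L/(kA) = 0.0048/(46.7×35.7) = 2.879×10^-6 K/W
R_total = 0.03312 K/W
Q = ΔT / R_total = 433 / 0.03312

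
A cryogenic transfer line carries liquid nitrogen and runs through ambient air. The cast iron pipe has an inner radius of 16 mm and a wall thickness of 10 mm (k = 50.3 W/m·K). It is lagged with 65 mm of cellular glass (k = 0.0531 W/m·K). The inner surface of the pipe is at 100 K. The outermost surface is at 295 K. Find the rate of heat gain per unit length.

Per-layer cylindrical resistances, series-summed:
R_cast iron pipe wall = ln(26/16)/(2π×50.3×1) = 0.001536 K/W
R_cellular glass = ln(91/26)/(2π×0.0531×1) = 3.755 K/W
R_total = 3.756 K/W
Q = ΔT/R_total = 195/3.756

q′ ≈ 51.9 W/m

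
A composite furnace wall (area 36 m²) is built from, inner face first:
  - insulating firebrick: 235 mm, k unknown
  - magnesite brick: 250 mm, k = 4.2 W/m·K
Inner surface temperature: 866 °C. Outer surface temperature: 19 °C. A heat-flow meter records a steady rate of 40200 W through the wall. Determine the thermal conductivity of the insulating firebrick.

k ≈ 0.336 W/(m·K)

Thermal resistances in series:
R_magnesite brick = L/(kA) = 0.25/(4.2×36) = 0.001653 K/W
Sum of known resistances R_other = 0.001653 K/W
Total R = ΔT/Q = 847/40200 = 0.02107 K/W
R_insulating firebrick = R_total − R_other = 0.01942 K/W
k = L/(R·A) = 0.235/(0.01942×36)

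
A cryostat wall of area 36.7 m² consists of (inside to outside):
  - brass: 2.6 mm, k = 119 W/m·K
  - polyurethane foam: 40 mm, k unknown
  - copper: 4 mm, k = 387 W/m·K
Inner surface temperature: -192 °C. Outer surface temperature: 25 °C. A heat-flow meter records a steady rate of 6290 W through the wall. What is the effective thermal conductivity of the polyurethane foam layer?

Treating each layer as a thermal resistance in series:
R_brass = L/(kA) = 0.0026/(119×36.7) = 5.953×10^-7 K/W
R_copper = L/(kA) = 0.004/(387×36.7) = 2.816×10^-7 K/W
Sum of known resistances R_other = 8.77×10^-7 K/W
Total R = ΔT/Q = 217/6290 = 0.0345 K/W
R_polyurethane foam = R_total − R_other = 0.0345 K/W
k = L/(R·A) = 0.04/(0.0345×36.7)

k ≈ 0.0316 W/(m·K)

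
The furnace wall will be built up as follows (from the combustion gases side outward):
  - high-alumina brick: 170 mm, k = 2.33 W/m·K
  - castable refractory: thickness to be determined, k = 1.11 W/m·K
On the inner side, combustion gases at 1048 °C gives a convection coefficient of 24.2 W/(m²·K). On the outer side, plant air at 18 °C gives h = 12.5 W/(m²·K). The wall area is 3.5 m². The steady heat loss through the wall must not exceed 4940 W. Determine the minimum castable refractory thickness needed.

L ≈ 594 mm

Series thermal resistances:
R_inner film = 1/(h_i·A) = 1/(24.2×3.5) = 0.01181 K/W
R_high-alumina brick = L/(kA) = 0.17/(2.33×3.5) = 0.02085 K/W
R_outer film = 1/(h_o·A) = 1/(12.5×3.5) = 0.02286 K/W
Sum of the known resistances R_other = 0.05551 K/W
Required total resistance R_tot = ΔT/Q_allow = 1030/4940 = 0.2085 K/W
R_castable refractory = R_tot − R_other = 0.153 K/W
L = R·k·A = 0.153×1.11×3.5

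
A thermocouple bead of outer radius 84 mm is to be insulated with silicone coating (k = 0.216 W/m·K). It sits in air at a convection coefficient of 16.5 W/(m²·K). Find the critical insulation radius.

For a sphere r_cr = 2k/h = 2×0.216/16.5
r_cr = 26.2 mm; since the bare radius (84 mm) is above r_cr, any added insulation will reduce heat loss.

r_cr ≈ 26.2 mm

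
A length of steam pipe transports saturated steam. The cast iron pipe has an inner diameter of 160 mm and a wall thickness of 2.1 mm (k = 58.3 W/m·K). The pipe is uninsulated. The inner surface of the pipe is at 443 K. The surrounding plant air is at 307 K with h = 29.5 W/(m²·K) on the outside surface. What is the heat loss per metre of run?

Treating each annulus and film as a series resistance:
R_cast iron pipe wall = ln(82.1/80)/(2π×58.3×1) = 7.074×10^-5 K/W
R_outer film = 1/(h_o·2πr_oL) = 1/(29.5×2π×0.0821×1) = 0.06571 K/W
R_total = 0.06578 K/W
Q = ΔT/R_total = 136/0.06578

q′ ≈ 2070 W/m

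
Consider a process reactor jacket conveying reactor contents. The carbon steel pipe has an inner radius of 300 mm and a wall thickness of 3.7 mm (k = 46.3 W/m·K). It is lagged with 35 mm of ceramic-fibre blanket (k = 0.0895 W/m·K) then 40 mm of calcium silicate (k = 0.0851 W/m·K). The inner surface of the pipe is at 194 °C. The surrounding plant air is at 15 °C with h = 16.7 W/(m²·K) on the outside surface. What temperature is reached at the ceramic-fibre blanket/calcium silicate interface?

Treating each annulus and film as a series resistance:
R_carbon steel pipe wall = ln(303.7/300)/(2π×46.3×1) = 4.214×10^-5 K/W
R_ceramic-fibre blanket = ln(338.7/303.7)/(2π×0.0895×1) = 0.194 K/W
R_calcium silicate = ln(378.7/338.7)/(2π×0.0851×1) = 0.2088 K/W
R_outer film = 1/(h_o·2πr_oL) = 1/(16.7×2π×0.3787×1) = 0.02517 K/W
R_total = 0.4279 K/W
Q = ΔT/R_total = 179/0.4279
Q = 418 W/m
T_interface = T_inner − Q·ΣR(inner→interface) = 194 − 418×0.194

T ≈ 113 °C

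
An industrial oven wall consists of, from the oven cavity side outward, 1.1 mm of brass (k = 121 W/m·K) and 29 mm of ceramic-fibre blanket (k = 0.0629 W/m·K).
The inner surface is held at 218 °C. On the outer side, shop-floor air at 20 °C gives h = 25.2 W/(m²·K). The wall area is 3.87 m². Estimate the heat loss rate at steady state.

Q ≈ 1530 W

Model the wall as resistances in series:
R_brass = L/(kA) = 0.0011/(121×3.87) = 2.349×10^-6 K/W
R_ceramic-fibre blanket = L/(kA) = 0.029/(0.0629×3.87) = 0.1191 K/W
R_outer film = 1/(h_o·A) = 1/(25.2×3.87) = 0.01025 K/W
R_total = 0.1294 K/W
Q = ΔT / R_total = 198 / 0.1294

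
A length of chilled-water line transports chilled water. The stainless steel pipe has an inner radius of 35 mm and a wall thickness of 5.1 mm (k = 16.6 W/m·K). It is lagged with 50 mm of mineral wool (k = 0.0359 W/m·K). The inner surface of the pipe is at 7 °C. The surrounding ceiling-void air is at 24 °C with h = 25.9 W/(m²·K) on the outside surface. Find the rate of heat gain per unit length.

q′ ≈ 4.65 W/m

For a radial system each layer contributes R = ln(r_out/r_in)/(2πkL); films add R = 1/(hA).
R_stainless steel pipe wall = ln(40.1/35)/(2π×16.6×1) = 0.001304 K/W
R_mineral wool = ln(90.1/40.1)/(2π×0.0359×1) = 3.589 K/W
R_outer film = 1/(h_o·2πr_oL) = 1/(25.9×2π×0.0901×1) = 0.0682 K/W
R_total = 3.658 K/W
Q = ΔT/R_total = 17/3.658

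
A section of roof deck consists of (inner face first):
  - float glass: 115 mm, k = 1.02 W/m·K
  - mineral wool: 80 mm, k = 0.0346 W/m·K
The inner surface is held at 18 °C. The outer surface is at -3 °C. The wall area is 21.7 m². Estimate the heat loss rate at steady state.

Series thermal resistances:
R_float glass = L/(kA) = 0.115/(1.02×21.7) = 0.005196 K/W
R_mineral wool = L/(kA) = 0.08/(0.0346×21.7) = 0.1066 K/W
R_total = 0.1117 K/W
Q = ΔT / R_total = 21 / 0.1117

Q ≈ 188 W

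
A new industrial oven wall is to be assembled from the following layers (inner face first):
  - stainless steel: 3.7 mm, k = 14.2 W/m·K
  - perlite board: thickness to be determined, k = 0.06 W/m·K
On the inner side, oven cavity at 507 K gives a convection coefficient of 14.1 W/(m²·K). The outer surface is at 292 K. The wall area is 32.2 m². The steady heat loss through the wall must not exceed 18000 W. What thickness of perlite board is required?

L ≈ 18.8 mm

Model the wall as resistances in series:
R_inner film = 1/(h_i·A) = 1/(14.1×32.2) = 0.002203 K/W
R_stainless steel = L/(kA) = 0.0037/(14.2×32.2) = 8.092×10^-6 K/W
Sum of the known resistances R_other = 0.002211 K/W
Required total resistance R_tot = ΔT/Q_allow = 215/18000 = 0.01194 K/W
R_perlite board = R_tot − R_other = 0.009734 K/W
L = R·k·A = 0.009734×0.06×32.2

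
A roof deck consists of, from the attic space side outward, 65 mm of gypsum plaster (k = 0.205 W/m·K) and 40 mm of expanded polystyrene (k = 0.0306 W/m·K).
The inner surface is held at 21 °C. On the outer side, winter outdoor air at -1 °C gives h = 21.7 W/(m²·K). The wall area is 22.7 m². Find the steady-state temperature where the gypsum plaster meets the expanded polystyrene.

T ≈ 16.8 °C

Series thermal resistances:
R_gypsum plaster = L/(kA) = 0.065/(0.205×22.7) = 0.01397 K/W
R_expanded polystyrene = L/(kA) = 0.04/(0.0306×22.7) = 0.05759 K/W
R_outer film = 1/(h_o·A) = 1/(21.7×22.7) = 0.00203 K/W
R_total = 0.07358 K/W;  Q = ΔT/R_total = 22/0.07358 = 299 W
T_interface = T_inner − Q·ΣR(inner→interface) = 21 − 299×0.01397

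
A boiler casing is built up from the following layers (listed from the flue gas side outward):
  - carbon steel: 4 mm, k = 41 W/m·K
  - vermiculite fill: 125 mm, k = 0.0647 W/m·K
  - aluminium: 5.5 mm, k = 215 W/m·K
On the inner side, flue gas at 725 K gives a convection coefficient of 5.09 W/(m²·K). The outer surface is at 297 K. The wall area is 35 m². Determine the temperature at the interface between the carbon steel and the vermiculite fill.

Using the resistance-network approach (series):
R_inner film = 1/(h_i·A) = 1/(5.09×35) = 0.005613 K/W
R_carbon steel = L/(kA) = 0.004/(41×35) = 2.787×10^-6 K/W
R_vermiculite fill = L/(kA) = 0.125/(0.0647×35) = 0.0552 K/W
R_aluminium = L/(kA) = 0.0055/(215×35) = 7.309×10^-7 K/W
R_total = 0.06082 K/W;  Q = ΔT/R_total = 428/0.06082 = 7038 W
T_interface = T_inner − Q·ΣR(inner→interface) = 725 − 7040×0.005616

T ≈ 685 K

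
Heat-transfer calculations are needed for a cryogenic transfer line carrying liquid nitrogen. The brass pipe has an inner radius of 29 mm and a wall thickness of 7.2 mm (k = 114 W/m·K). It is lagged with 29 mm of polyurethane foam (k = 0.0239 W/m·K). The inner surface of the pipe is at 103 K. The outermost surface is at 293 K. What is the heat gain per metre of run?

For a radial system each layer contributes R = ln(r_out/r_in)/(2πkL); films add R = 1/(hA).
R_brass pipe wall = ln(36.2/29)/(2π×114×1) = 3.096×10^-4 K/W
R_polyurethane foam = ln(65.2/36.2)/(2π×0.0239×1) = 3.918 K/W
R_total = 3.919 K/W
Q = ΔT/R_total = 190/3.919

q′ ≈ 48.5 W/m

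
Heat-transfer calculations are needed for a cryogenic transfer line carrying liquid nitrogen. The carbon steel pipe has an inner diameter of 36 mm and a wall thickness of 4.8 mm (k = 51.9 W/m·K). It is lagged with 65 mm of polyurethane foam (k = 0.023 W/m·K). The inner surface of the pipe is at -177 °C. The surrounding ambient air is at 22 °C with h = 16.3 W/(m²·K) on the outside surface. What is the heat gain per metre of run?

q′ ≈ 21.1 W/m

For a radial system each layer contributes R = ln(r_out/r_in)/(2πkL); films add R = 1/(hA).
R_carbon steel pipe wall = ln(22.8/18)/(2π×51.9×1) = 7.249×10^-4 K/W
R_polyurethane foam = ln(87.8/22.8)/(2π×0.023×1) = 9.33 K/W
R_outer film = 1/(h_o·2πr_oL) = 1/(16.3×2π×0.0878×1) = 0.1112 K/W
R_total = 9.442 K/W
Q = ΔT/R_total = 199/9.442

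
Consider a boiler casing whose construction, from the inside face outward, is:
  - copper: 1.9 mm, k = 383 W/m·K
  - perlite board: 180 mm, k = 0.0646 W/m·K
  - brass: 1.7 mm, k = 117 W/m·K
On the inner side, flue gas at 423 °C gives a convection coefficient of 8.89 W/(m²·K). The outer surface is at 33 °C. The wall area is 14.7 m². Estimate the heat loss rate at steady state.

Thermal resistances in series:
R_inner film = 1/(h_i·A) = 1/(8.89×14.7) = 0.007652 K/W
R_copper = L/(kA) = 0.0019/(383×14.7) = 3.375×10^-7 K/W
R_perlite board = L/(kA) = 0.18/(0.0646×14.7) = 0.1895 K/W
R_brass = L/(kA) = 0.0017/(117×14.7) = 9.884×10^-7 K/W
R_total = 0.1972 K/W
Q = ΔT / R_total = 390 / 0.1972

Q ≈ 1980 W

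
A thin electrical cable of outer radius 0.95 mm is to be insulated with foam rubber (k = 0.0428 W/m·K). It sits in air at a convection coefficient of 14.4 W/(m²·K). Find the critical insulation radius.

r_cr ≈ 2.97 mm

For a cylinder r_cr = k/h = 0.0428/14.4
r_cr = 2.97 mm; since the bare radius (0.95 mm) is below r_cr, adding a thin layer of insulation will *increase* heat loss.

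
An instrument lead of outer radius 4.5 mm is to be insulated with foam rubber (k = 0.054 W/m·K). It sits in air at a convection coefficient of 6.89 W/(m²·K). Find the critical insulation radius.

For a cylinder r_cr = k/h = 0.054/6.89
r_cr = 7.84 mm; since the bare radius (4.5 mm) is below r_cr, adding a thin layer of insulation will *increase* heat loss.

r_cr ≈ 7.84 mm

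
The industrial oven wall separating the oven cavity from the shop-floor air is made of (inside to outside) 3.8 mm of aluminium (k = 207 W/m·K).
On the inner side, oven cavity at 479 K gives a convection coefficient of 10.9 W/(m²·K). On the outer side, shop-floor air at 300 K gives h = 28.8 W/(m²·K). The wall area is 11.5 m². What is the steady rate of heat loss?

Q ≈ 16300 W

Series thermal resistances:
R_inner film = 1/(h_i·A) = 1/(10.9×11.5) = 0.007978 K/W
R_aluminium = L/(kA) = 0.0038/(207×11.5) = 1.596×10^-6 K/W
R_outer film = 1/(h_o·A) = 1/(28.8×11.5) = 0.003019 K/W
R_total = 0.011 K/W
Q = ΔT / R_total = 179 / 0.011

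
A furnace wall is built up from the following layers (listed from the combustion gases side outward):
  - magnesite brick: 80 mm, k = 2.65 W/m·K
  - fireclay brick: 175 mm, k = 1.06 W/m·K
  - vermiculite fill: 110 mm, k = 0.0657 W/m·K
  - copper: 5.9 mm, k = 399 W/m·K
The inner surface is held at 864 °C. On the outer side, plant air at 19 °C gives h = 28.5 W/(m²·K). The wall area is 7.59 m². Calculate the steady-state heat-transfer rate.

Using the resistance-network approach (series):
R_magnesite brick = L/(kA) = 0.08/(2.65×7.59) = 0.003977 K/W
R_fireclay brick = L/(kA) = 0.175/(1.06×7.59) = 0.02175 K/W
R_vermiculite fill = L/(kA) = 0.11/(0.0657×7.59) = 0.2206 K/W
R_copper = L/(kA) = 0.0059/(399×7.59) = 1.948×10^-6 K/W
R_outer film = 1/(h_o·A) = 1/(28.5×7.59) = 0.004623 K/W
R_total = 0.2509 K/W
Q = ΔT / R_total = 845 / 0.2509

Q ≈ 3370 W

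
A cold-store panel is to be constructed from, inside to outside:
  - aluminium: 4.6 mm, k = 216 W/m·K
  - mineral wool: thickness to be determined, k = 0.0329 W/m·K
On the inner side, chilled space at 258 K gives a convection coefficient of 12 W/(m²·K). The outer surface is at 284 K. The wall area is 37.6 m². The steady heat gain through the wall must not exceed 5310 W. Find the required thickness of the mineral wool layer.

L ≈ 3.31 mm

Series thermal resistances:
R_inner film = 1/(h_i·A) = 1/(12×37.6) = 0.002216 K/W
R_aluminium = L/(kA) = 0.0046/(216×37.6) = 5.664×10^-7 K/W
Sum of the known resistances R_other = 0.002217 K/W
Required total resistance R_tot = ΔT/Q_allow = 26/5310 = 0.004896 K/W
R_mineral wool = R_tot − R_other = 0.00268 K/W
L = R·k·A = 0.00268×0.0329×37.6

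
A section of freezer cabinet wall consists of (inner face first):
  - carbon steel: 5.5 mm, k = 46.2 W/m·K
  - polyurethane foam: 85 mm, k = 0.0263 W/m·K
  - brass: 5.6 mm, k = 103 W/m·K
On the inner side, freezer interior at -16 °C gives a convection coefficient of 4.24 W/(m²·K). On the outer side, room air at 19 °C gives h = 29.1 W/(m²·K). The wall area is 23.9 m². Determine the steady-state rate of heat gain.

Q ≈ 239 W

Treating each layer as a thermal resistance in series:
R_inner film = 1/(h_i·A) = 1/(4.24×23.9) = 0.009868 K/W
R_carbon steel = L/(kA) = 0.0055/(46.2×23.9) = 4.981×10^-6 K/W
R_polyurethane foam = L/(kA) = 0.085/(0.0263×23.9) = 0.1352 K/W
R_brass = L/(kA) = 0.0056/(103×23.9) = 2.275×10^-6 K/W
R_outer film = 1/(h_o·A) = 1/(29.1×23.9) = 0.001438 K/W
R_total = 0.1465 K/W
Q = ΔT / R_total = 35 / 0.1465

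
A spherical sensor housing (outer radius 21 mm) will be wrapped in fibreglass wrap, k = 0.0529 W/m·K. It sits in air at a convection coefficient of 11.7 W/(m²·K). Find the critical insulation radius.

r_cr ≈ 9.04 mm

For a sphere r_cr = 2k/h = 2×0.0529/11.7
r_cr = 9.04 mm; since the bare radius (21 mm) is above r_cr, any added insulation will reduce heat loss.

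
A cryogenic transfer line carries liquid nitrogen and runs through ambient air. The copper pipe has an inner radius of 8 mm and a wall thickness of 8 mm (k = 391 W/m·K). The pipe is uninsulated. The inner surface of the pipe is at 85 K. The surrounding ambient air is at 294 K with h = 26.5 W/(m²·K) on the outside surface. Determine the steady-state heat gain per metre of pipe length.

q′ ≈ 556 W/m

Radial resistances (cylindrical: R_cond = ln(r_o/r_i)/(2πkL), R_conv = 1/(h·2πrL)):
R_copper pipe wall = ln(16/8)/(2π×391×1) = 2.821×10^-4 K/W
R_outer film = 1/(h_o·2πr_oL) = 1/(26.5×2π×0.016×1) = 0.3754 K/W
R_total = 0.3756 K/W
Q = ΔT/R_total = 209/0.3756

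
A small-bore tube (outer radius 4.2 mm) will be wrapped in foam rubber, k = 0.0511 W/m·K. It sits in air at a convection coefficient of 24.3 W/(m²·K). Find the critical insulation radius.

For a cylinder r_cr = k/h = 0.0511/24.3
r_cr = 2.1 mm; since the bare radius (4.2 mm) is above r_cr, any added insulation will reduce heat loss.

r_cr ≈ 2.1 mm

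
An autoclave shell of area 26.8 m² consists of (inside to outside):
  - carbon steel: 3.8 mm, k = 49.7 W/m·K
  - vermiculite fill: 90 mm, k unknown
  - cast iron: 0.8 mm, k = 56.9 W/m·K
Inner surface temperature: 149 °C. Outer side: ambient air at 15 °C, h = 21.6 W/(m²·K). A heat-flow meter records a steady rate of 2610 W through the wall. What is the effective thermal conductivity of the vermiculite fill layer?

k ≈ 0.0677 W/(m·K)

Model the wall as resistances in series:
R_carbon steel = L/(kA) = 0.0038/(49.7×26.8) = 2.853×10^-6 K/W
R_cast iron = L/(kA) = 0.0008/(56.9×26.8) = 5.246×10^-7 K/W
R_outer film = 1/(h_o·A) = 1/(21.6×26.8) = 0.001727 K/W
Sum of known resistances R_other = 0.001731 K/W
Total R = ΔT/Q = 134/2610 = 0.05134 K/W
R_vermiculite fill = R_total − R_other = 0.04961 K/W
k = L/(R·A) = 0.09/(0.04961×26.8)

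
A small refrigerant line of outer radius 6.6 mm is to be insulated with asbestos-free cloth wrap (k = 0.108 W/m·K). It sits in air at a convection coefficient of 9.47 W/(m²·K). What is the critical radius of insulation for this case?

For a cylinder r_cr = k/h = 0.108/9.47
r_cr = 11.4 mm; since the bare radius (6.6 mm) is below r_cr, adding a thin layer of insulation will *increase* heat loss.

r_cr ≈ 11.4 mm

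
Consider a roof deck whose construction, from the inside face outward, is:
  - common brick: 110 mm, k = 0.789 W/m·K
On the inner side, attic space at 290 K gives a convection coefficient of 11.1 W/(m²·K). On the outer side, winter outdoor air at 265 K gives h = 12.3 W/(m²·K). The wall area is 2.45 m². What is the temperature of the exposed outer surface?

Series thermal resistances:
R_inner film = 1/(h_i·A) = 1/(11.1×2.45) = 0.03677 K/W
R_common brick = L/(kA) = 0.11/(0.789×2.45) = 0.0569 K/W
R_outer film = 1/(h_o·A) = 1/(12.3×2.45) = 0.03318 K/W
R_total = 0.1269 K/W;  Q = ΔT/R_total = 25/0.1269 = 197.1 W
T_interface = T_inner − Q·ΣR(inner→interface) = 290 − 197×0.09368

T ≈ 272 K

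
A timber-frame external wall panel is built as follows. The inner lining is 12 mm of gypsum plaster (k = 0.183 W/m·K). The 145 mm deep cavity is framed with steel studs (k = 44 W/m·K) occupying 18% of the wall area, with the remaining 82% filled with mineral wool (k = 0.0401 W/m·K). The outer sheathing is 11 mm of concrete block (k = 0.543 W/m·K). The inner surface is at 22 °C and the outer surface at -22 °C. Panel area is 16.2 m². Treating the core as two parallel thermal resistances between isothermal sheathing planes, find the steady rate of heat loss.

Q ≈ 6850 W

Sheathing layers in series; stud and cavity paths in parallel between them.
R_inner = 0.012/(0.183×16.2) = 0.004048 K/W
R_stud  = 0.145/(44×0.18×16.2) = 0.00113 K/W
R_cav   = 0.145/(0.0401×0.82×16.2) = 0.2722 K/W
1/R_core = 1/R_stud + 1/R_cav → R_core = 0.001125 K/W
R_outer = 0.011/(0.543×16.2) = 0.00125 K/W
R_total = 0.006424 K/W
Q = ΔT/R_total = 44/0.006424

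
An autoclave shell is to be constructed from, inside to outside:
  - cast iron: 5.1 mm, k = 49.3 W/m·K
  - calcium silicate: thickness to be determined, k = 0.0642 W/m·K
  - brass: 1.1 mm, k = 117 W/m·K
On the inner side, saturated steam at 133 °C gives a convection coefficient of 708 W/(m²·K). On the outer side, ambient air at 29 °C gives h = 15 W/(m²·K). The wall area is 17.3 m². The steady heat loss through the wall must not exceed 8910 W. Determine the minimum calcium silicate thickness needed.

L ≈ 8.59 mm

Using the resistance-network approach (series):
R_inner film = 1/(h_i·A) = 1/(708×17.3) = 8.164×10^-5 K/W
R_cast iron = L/(kA) = 0.0051/(49.3×17.3) = 5.98×10^-6 K/W
R_brass = L/(kA) = 0.0011/(117×17.3) = 5.435×10^-7 K/W
R_outer film = 1/(h_o·A) = 1/(15×17.3) = 0.003854 K/W
Sum of the known resistances R_other = 0.003942 K/W
Required total resistance R_tot = ΔT/Q_allow = 104/8910 = 0.01167 K/W
R_calcium silicate = R_tot − R_other = 0.007731 K/W
L = R·k·A = 0.007731×0.0642×17.3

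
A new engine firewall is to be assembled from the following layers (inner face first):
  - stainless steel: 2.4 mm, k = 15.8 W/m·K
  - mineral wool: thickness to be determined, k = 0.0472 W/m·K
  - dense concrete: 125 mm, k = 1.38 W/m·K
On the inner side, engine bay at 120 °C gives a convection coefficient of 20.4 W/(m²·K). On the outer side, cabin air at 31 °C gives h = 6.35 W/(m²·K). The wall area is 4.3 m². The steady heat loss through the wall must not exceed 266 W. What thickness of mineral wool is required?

L ≈ 53.9 mm

Thermal resistances in series:
R_inner film = 1/(h_i·A) = 1/(20.4×4.3) = 0.0114 K/W
R_stainless steel = L/(kA) = 0.0024/(15.8×4.3) = 3.533×10^-5 K/W
R_dense concrete = L/(kA) = 0.125/(1.38×4.3) = 0.02107 K/W
R_outer film = 1/(h_o·A) = 1/(6.35×4.3) = 0.03662 K/W
Sum of the known resistances R_other = 0.06912 K/W
Required total resistance R_tot = ΔT/Q_allow = 89/266 = 0.3346 K/W
R_mineral wool = R_tot − R_other = 0.2655 K/W
L = R·k·A = 0.2655×0.0472×4.3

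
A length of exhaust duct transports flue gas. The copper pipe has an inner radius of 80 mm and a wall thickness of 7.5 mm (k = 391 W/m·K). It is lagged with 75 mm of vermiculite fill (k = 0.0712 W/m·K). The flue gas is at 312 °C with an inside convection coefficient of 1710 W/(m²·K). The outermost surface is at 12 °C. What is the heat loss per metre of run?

Radial resistances (cylindrical: R_cond = ln(r_o/r_i)/(2πkL), R_conv = 1/(h·2πrL)):
R_inner film = 1/(h_i·2πr₁L) = 1/(1710×2π×0.08×1) = 0.001163 K/W
R_copper pipe wall = ln(87.5/80)/(2π×391×1) = 3.648×10^-5 K/W
R_vermiculite fill = ln(162.5/87.5)/(2π×0.0712×1) = 1.384 K/W
R_total = 1.385 K/W
Q = ΔT/R_total = 300/1.385

q′ ≈ 217 W/m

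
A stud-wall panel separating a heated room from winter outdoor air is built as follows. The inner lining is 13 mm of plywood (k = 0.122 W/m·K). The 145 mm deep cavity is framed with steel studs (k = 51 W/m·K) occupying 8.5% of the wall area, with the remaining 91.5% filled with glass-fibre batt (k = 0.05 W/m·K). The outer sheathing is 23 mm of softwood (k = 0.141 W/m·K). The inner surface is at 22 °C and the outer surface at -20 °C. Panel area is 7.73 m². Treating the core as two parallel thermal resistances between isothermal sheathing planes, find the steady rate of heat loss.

Sheathing layers in series; stud and cavity paths in parallel between them.
R_inner = 0.013/(0.122×7.73) = 0.01378 K/W
R_stud  = 0.145/(51×0.085×7.73) = 0.004327 K/W
R_cav   = 0.145/(0.05×0.915×7.73) = 0.41 K/W
1/R_core = 1/R_stud + 1/R_cav → R_core = 0.004282 K/W
R_outer = 0.023/(0.141×7.73) = 0.0211 K/W
R_total = 0.03917 K/W
Q = ΔT/R_total = 42/0.03917

Q ≈ 1070 W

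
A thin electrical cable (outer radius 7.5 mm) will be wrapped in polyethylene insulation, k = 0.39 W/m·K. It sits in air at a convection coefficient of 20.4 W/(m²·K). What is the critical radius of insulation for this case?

r_cr ≈ 19.1 mm

For a cylinder r_cr = k/h = 0.39/20.4
r_cr = 19.1 mm; since the bare radius (7.5 mm) is below r_cr, adding a thin layer of insulation will *increase* heat loss.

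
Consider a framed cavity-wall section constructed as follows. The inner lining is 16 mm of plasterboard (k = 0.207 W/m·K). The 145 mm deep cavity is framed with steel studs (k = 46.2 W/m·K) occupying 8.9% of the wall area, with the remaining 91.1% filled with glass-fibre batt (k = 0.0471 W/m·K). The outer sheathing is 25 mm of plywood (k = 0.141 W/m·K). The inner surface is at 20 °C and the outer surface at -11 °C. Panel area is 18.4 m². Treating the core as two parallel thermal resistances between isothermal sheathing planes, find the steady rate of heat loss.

Sheathing layers in series; stud and cavity paths in parallel between them.
R_inner = 0.016/(0.207×18.4) = 0.004201 K/W
R_stud  = 0.145/(46.2×0.089×18.4) = 0.001917 K/W
R_cav   = 0.145/(0.0471×0.911×18.4) = 0.1837 K/W
1/R_core = 1/R_stud + 1/R_cav → R_core = 0.001897 K/W
R_outer = 0.025/(0.141×18.4) = 0.009636 K/W
R_total = 0.01573 K/W
Q = ΔT/R_total = 31/0.01573

Q ≈ 1970 W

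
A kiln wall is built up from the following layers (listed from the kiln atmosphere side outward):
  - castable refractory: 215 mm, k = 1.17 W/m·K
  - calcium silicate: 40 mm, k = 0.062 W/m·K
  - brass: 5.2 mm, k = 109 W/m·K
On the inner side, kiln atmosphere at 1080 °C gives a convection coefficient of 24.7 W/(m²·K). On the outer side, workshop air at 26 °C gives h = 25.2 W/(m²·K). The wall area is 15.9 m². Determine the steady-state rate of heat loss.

Using the resistance-network approach (series):
R_inner film = 1/(h_i·A) = 1/(24.7×15.9) = 0.002546 K/W
R_castable refractory = L/(kA) = 0.215/(1.17×15.9) = 0.01156 K/W
R_calcium silicate = L/(kA) = 0.04/(0.062×15.9) = 0.04058 K/W
R_brass = L/(kA) = 0.0052/(109×15.9) = 3×10^-6 K/W
R_outer film = 1/(h_o·A) = 1/(25.2×15.9) = 0.002496 K/W
R_total = 0.05718 K/W
Q = ΔT / R_total = 1054 / 0.05718

Q ≈ 18400 W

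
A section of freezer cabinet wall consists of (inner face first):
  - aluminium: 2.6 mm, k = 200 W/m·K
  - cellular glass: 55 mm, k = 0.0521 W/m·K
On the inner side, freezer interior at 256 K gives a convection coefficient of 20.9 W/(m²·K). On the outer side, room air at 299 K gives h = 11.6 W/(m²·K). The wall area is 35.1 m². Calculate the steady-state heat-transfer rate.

Series thermal resistances:
R_inner film = 1/(h_i·A) = 1/(20.9×35.1) = 0.001363 K/W
R_aluminium = L/(kA) = 0.0026/(200×35.1) = 3.704×10^-7 K/W
R_cellular glass = L/(kA) = 0.055/(0.0521×35.1) = 0.03008 K/W
R_outer film = 1/(h_o·A) = 1/(11.6×35.1) = 0.002456 K/W
R_total = 0.0339 K/W
Q = ΔT / R_total = 43 / 0.0339

Q ≈ 1270 W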